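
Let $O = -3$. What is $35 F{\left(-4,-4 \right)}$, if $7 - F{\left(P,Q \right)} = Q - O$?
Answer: $280$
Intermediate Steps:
$F{\left(P,Q \right)} = 4 - Q$ ($F{\left(P,Q \right)} = 7 - \left(Q - -3\right) = 7 - \left(Q + 3\right) = 7 - \left(3 + Q\right) = 4 - Q$)
$35 F{\left(-4,-4 \right)} = 35 \left(4 - -4\right) = 35 \left(4 + 4\right) = 35 \cdot 8 = 280$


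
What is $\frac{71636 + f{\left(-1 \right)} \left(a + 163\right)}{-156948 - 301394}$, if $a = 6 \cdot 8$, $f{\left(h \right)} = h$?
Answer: $- \frac{71425}{458342} \approx -0.15583$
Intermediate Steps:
$a = 48$
$\frac{71636 + f{\left(-1 \right)} \left(a + 163\right)}{-156948 - 301394} = \frac{71636 - \left(48 + 163\right)}{-156948 - 301394} = \frac{71636 - 211}{-458342} = \left(71636 - 211\right) \left(- \frac{1}{458342}\right) = 71425 \left(- \frac{1}{458342}\right) = - \frac{71425}{458342}$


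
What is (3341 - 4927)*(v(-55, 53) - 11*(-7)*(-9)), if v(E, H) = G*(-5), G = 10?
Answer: 1178398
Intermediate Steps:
v(E, H) = -50 (v(E, H) = 10*(-5) = -50)
(3341 - 4927)*(v(-55, 53) - 11*(-7)*(-9)) = (3341 - 4927)*(-50 - 11*(-7)*(-9)) = -1586*(-50 + 77*(-9)) = -1586*(-50 - 693) = -1586*(-743) = 1178398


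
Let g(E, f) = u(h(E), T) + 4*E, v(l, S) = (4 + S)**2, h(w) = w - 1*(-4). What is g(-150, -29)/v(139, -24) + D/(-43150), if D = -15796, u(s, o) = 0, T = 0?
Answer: -48929/43150 ≈ -1.1339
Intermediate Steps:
h(w) = 4 + w (h(w) = w + 4 = 4 + w)
g(E, f) = 4*E (g(E, f) = 0 + 4*E = 4*E)
g(-150, -29)/v(139, -24) + D/(-43150) = (4*(-150))/((4 - 24)**2) - 15796/(-43150) = -600/((-20)**2) - 15796*(-1/43150) = -600/400 + 7898/21575 = -600*1/400 + 7898/21575 = -3/2 + 7898/21575 = -48929/43150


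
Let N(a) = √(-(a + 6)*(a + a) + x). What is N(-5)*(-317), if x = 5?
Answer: -317*√15 ≈ -1227.7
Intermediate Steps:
N(a) = √(5 - 2*a*(6 + a)) (N(a) = √(-(a + 6)*(a + a) + 5) = √(-(6 + a)*2*a + 5) = √(-2*a*(6 + a) + 5) = √(5 - 2*a*(6 + a)))
N(-5)*(-317) = √(5 - 12*(-5) - 2*(-5)²)*(-317) = √(5 + 60 - 2*25)*(-317) = √(5 + 60 - 50)*(-317) = √15*(-317) = -317*√15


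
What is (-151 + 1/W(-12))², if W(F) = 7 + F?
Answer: 571536/25 ≈ 22861.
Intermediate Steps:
(-151 + 1/W(-12))² = (-151 + 1/(7 - 12))² = (-151 + 1/(-5))² = (-151 - ⅕)² = (-756/5)² = 571536/25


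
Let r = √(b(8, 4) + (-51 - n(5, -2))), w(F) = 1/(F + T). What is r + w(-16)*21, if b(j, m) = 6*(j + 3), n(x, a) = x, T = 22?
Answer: 7/2 + √10 ≈ 6.6623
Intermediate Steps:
b(j, m) = 18 + 6*j (b(j, m) = 6*(3 + j) = 18 + 6*j)
w(F) = 1/(22 + F) (w(F) = 1/(F + 22) = 1/(22 + F))
r = √10 (r = √((18 + 6*8) + (-51 - 1*5)) = √((18 + 48) + (-51 - 5)) = √(66 - 56) = √10 ≈ 3.1623)
r + w(-16)*21 = √10 + 21/(22 - 16) = √10 + 21/6 = √10 + (⅙)*21 = √10 + 7/2 = 7/2 + √10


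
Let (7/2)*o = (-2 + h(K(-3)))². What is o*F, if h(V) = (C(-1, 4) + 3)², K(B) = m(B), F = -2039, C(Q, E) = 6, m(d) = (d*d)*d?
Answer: -25450798/7 ≈ -3.6358e+6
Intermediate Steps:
m(d) = d³ (m(d) = d²*d = d³)
K(B) = B³
h(V) = 81 (h(V) = (6 + 3)² = 9² = 81)
o = 12482/7 (o = 2*(-2 + 81)²/7 = (2/7)*79² = (2/7)*6241 = 12482/7 ≈ 1783.1)
o*F = (12482/7)*(-2039) = -25450798/7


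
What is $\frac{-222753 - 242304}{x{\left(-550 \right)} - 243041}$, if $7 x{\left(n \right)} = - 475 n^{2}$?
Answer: $\frac{1085133}{48462929} \approx 0.022391$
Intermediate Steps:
$x{\left(n \right)} = - \frac{475 n^{2}}{7}$ ($x{\left(n \right)} = \frac{\left(-475\right) n^{2}}{7} = - \frac{475 n^{2}}{7}$)
$\frac{-222753 - 242304}{x{\left(-550 \right)} - 243041} = \frac{-222753 - 242304}{- \frac{475 \left(-550\right)^{2}}{7} - 243041} = - \frac{465057}{\left(- \frac{475}{7}\right) 302500 - 243041} = - \frac{465057}{- \frac{143687500}{7} - 243041} = - \frac{465057}{- \frac{145388787}{7}} = \left(-465057\right) \left(- \frac{7}{145388787}\right) = \frac{1085133}{48462929}$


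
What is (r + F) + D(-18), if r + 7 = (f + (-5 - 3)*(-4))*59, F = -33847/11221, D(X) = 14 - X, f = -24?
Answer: 5542990/11221 ≈ 493.98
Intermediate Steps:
F = -33847/11221 (F = -33847*1/11221 = -33847/11221 ≈ -3.0164)
r = 465 (r = -7 + (-24 + (-5 - 3)*(-4))*59 = -7 + (-24 - 8*(-4))*59 = -7 + (-24 + 32)*59 = -7 + 8*59 = -7 + 472 = 465)
(r + F) + D(-18) = (465 - 33847/11221) + (14 - 1*(-18)) = 5183918/11221 + (14 + 18) = 5183918/11221 + 32 = 5542990/11221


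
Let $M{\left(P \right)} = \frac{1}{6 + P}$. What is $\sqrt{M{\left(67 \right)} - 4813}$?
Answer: $\frac{2 i \sqrt{6412101}}{73} \approx 69.376 i$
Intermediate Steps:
$\sqrt{M{\left(67 \right)} - 4813} = \sqrt{\frac{1}{6 + 67} - 4813} = \sqrt{\frac{1}{73} - 4813} = \sqrt{- \frac{351348}{73}} = \frac{2 i \sqrt{6412101}}{73}$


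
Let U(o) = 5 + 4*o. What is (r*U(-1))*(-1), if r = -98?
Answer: 98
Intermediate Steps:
(r*U(-1))*(-1) = -98*(5 + 4*(-1))*(-1) = -98*(5 - 4)*(-1) = -98*1*(-1) = -98*(-1) = 98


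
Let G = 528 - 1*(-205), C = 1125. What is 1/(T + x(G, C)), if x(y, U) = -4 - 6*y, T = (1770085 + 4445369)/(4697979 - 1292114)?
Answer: -3405865/14986402276 ≈ -0.00022726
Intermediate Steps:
G = 733 (G = 528 + 205 = 733)
T = 6215454/3405865 ≈ 1.8249
1/(T + x(G, C)) = 1/(6215454/3405865 + (-4 - 6*733)) = 1/(6215454/3405865 + (-4 - 4398)) = 1/(6215454/3405865 - 4402) = 1/(-14986402276/3405865) = -3405865/14986402276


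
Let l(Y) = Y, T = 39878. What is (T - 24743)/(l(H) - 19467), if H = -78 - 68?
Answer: -15135/19613 ≈ -0.77168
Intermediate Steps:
H = -146
(T - 24743)/(l(H) - 19467) = (39878 - 24743)/(-146 - 19467) = 15135/(-19613) = 15135*(-1/19613) = -15135/19613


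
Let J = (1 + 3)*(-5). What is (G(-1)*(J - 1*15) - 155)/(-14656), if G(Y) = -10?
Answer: -195/14656 ≈ -0.013305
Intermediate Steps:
J = -20 (J = 4*(-5) = -20)
(G(-1)*(J - 1*15) - 155)/(-14656) = (-10*(-20 - 1*15) - 155)/(-14656) = (-10*(-20 - 15) - 155)*(-1/14656) = (-10*(-35) - 155)*(-1/14656) = (350 - 155)*(-1/14656) = 195*(-1/14656) = -195/14656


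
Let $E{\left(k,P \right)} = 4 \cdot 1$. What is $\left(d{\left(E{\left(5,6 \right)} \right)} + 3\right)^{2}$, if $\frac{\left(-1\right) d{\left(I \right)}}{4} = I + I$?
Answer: $841$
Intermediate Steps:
$E{\left(k,P \right)} = 4$
$d{\left(I \right)} = - 8 I$ ($d{\left(I \right)} = - 4 \left(I + I\right) = - 4 \cdot 2 I = - 8 I$)
$\left(d{\left(E{\left(5,6 \right)} \right)} + 3\right)^{2} = \left(\left(-8\right) 4 + 3\right)^{2} = \left(-32 + 3\right)^{2} = \left(-29\right)^{2} = 841$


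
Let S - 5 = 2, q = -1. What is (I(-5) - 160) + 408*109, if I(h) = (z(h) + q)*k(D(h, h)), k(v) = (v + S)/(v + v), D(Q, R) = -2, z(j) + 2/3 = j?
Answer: 132961/3 ≈ 44320.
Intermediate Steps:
z(j) = -⅔ + j
S = 7 (S = 5 + 2 = 7)
k(v) = (7 + v)/(2*v) (k(v) = (v + 7)/(v + v) = (7 + v)/((2*v)) = (7 + v)*(1/(2*v)) = (7 + v)/(2*v))
I(h) = 25/12 - 5*h/4 (I(h) = ((-⅔ + h) - 1)*((½)*(7 - 2)/(-2)) = (-5/3 + h)*((½)*(-½)*5) = (-5/3 + h)*(-5/4) = 25/12 - 5*h/4)
(I(-5) - 160) + 408*109 = ((25/12 - 5/4*(-5)) - 160) + 408*109 = ((25/12 + 25/4) - 160) + 44472 = (25/3 - 160) + 44472 = -455/3 + 44472 = 132961/3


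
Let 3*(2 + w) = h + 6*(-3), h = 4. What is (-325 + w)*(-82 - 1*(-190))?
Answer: -35820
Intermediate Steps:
w = -20/3 (w = -2 + (4 + 6*(-3))/3 = -2 + (4 - 18)/3 = -2 + (⅓)*(-14) = -2 - 14/3 = -20/3 ≈ -6.6667)
(-325 + w)*(-82 - 1*(-190)) = (-325 - 20/3)*(-82 - 1*(-190)) = -995*(-82 + 190)/3 = -995/3*108 = -35820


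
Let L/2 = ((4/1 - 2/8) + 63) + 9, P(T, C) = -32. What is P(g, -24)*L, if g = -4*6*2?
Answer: -4848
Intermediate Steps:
g = -48 (g = -24*2 = -48)
L = 303/2 (L = 2*(((4/1 - 2/8) + 63) + 9) = 2*(((4*1 - 2*⅛) + 63) + 9) = 2*(((4 - ¼) + 63) + 9) = 2*((15/4 + 63) + 9) = 2*(267/4 + 9) = 2*(303/4) = 303/2 ≈ 151.50)
P(g, -24)*L = -32*303/2 = -4848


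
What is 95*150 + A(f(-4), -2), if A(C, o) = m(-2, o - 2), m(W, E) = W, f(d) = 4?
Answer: 14248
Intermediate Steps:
A(C, o) = -2
95*150 + A(f(-4), -2) = 95*150 - 2 = 14250 - 2 = 14248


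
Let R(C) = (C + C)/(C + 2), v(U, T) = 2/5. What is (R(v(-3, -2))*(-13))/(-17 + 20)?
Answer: -13/9 ≈ -1.4444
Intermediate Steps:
v(U, T) = ⅖ (v(U, T) = 2*(⅕) = ⅖)
R(C) = 2*C/(2 + C) (R(C) = (2*C)/(2 + C) = 2*C/(2 + C))
(R(v(-3, -2))*(-13))/(-17 + 20) = ((2*(⅖)/(2 + ⅖))*(-13))/(-17 + 20) = ((2*(⅖)/(12/5))*(-13))/3 = ((2*(⅖)*(5/12))*(-13))*(⅓) = ((⅓)*(-13))*(⅓) = -13/3*⅓ = -13/9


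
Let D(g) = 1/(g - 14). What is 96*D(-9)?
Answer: -96/23 ≈ -4.1739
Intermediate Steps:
D(g) = 1/(-14 + g)
96*D(-9) = 96/(-14 - 9) = 96/(-23) = 96*(-1/23) = -96/23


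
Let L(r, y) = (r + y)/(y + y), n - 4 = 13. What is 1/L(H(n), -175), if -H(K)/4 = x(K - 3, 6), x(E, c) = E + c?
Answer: 70/51 ≈ 1.3725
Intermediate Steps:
n = 17 (n = 4 + 13 = 17)
H(K) = -12 - 4*K (H(K) = -4*((K - 3) + 6) = -4*((-3 + K) + 6) = -4*(3 + K) = -12 - 4*K)
L(r, y) = (r + y)/(2*y) (L(r, y) = (r + y)/((2*y)) = (r + y)*(1/(2*y)) = (r + y)/(2*y))
1/L(H(n), -175) = 1/((½)*((-12 - 4*17) - 175)/(-175)) = 1/((½)*(-1/175)*((-12 - 68) - 175)) = 1/((½)*(-1/175)*(-80 - 175)) = 1/((½)*(-1/175)*(-255)) = 1/(51/70) = 70/51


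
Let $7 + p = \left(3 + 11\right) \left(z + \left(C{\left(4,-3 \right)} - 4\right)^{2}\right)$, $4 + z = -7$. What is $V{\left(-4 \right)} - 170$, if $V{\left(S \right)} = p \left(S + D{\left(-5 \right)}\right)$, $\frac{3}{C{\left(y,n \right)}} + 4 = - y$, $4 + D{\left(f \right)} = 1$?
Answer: $- \frac{29401}{32} \approx -918.78$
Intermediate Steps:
$D{\left(f \right)} = -3$ ($D{\left(f \right)} = -4 + 1 = -3$)
$C{\left(y,n \right)} = \frac{3}{-4 - y}$
$z = -11$ ($z = -4 - 7 = -11$)
$p = \frac{3423}{32}$ ($p = -7 + \left(3 + 11\right) \left(-11 + \left(- \frac{3}{4 + 4} - 4\right)^{2}\right) = -7 + 14 \left(-11 + \left(- \frac{3}{8} - 4\right)^{2}\right) = -7 + 14 \left(-11 + \left(- \frac{35}{8}\right)^{2}\right) = -7 + 14 \left(-11 + \frac{1225}{64}\right) = -7 + 14 \cdot \frac{521}{64} = -7 + \frac{3647}{32} = \frac{3423}{32} \approx 106.97$)
$V{\left(S \right)} = - \frac{10269}{32} + \frac{3423 S}{32}$ ($V{\left(S \right)} = \frac{3423 \left(S - 3\right)}{32} = \frac{3423 \left(-3 + S\right)}{32} = - \frac{10269}{32} + \frac{3423 S}{32}$)
$V{\left(-4 \right)} - 170 = \left(- \frac{10269}{32} + \frac{3423}{32} \left(-4\right)\right) - 170 = \left(- \frac{10269}{32} - \frac{3423}{8}\right) - 170 = - \frac{23961}{32} - 170 = - \frac{29401}{32}$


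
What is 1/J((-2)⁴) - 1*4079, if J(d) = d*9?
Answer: -587375/144 ≈ -4079.0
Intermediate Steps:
J(d) = 9*d
1/J((-2)⁴) - 1*4079 = 1/(9*(-2)⁴) - 1*4079 = 1/(9*16) - 4079 = 1/144 - 4079 = -587375/144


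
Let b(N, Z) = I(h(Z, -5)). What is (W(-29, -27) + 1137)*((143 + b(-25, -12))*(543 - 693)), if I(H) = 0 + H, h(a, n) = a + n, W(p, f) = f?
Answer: -20979000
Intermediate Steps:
I(H) = H
b(N, Z) = -5 + Z (b(N, Z) = Z - 5 = -5 + Z)
(W(-29, -27) + 1137)*((143 + b(-25, -12))*(543 - 693)) = (-27 + 1137)*((143 + (-5 - 12))*(543 - 693)) = 1110*((143 - 17)*(-150)) = 1110*(126*(-150)) = 1110*(-18900) = -20979000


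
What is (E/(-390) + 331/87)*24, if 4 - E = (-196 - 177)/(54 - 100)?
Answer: 3969722/43355 ≈ 91.563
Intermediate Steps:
E = -189/46 (E = 4 - (-196 - 177)/(54 - 100) = 4 - (-373)/(-46) = 4 - (-373)*(-1)/46 = 4 - 1*373/46 = 4 - 373/46 = -189/46 ≈ -4.1087)
(E/(-390) + 331/87)*24 = (-189/46/(-390) + 331/87)*24 = (-189/46*(-1/390) + 331*(1/87))*24 = (63/5980 + 331/87)*24 = (1984861/520260)*24 = 3969722/43355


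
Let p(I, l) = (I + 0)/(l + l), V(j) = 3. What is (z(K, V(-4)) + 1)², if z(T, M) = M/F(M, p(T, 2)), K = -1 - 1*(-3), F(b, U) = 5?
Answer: 64/25 ≈ 2.5600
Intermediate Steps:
p(I, l) = I/(2*l) (p(I, l) = I/((2*l)) = I*(1/(2*l)) = I/(2*l))
K = 2 (K = -1 + 3 = 2)
z(T, M) = M/5
(z(K, V(-4)) + 1)² = ((⅕)*3 + 1)² = (⅗ + 1)² = (8/5)² = 64/25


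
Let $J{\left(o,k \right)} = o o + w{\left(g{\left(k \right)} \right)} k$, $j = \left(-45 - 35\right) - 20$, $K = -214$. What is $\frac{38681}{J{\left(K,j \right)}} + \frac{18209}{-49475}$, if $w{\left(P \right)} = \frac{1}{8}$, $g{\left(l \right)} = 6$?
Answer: $\frac{2160141447}{4530277325} \approx 0.47682$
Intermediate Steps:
$j = -100$ ($j = -80 - 20 = -100$)
$w{\left(P \right)} = \frac{1}{8}$
$J{\left(o,k \right)} = o^{2} + \frac{k}{8}$ ($J{\left(o,k \right)} = o o + \frac{k}{8} = o^{2} + \frac{k}{8}$)
$\frac{38681}{J{\left(K,j \right)}} + \frac{18209}{-49475} = \frac{38681}{\left(-214\right)^{2} + \frac{1}{8} \left(-100\right)} + \frac{18209}{-49475} = \frac{38681}{45796 - \frac{25}{2}} + 18209 \left(- \frac{1}{49475}\right) = \frac{38681}{\frac{91567}{2}} - \frac{18209}{49475} = 38681 \cdot \frac{2}{91567} - \frac{18209}{49475} = \frac{77362}{91567} - \frac{18209}{49475} = \frac{2160141447}{4530277325}$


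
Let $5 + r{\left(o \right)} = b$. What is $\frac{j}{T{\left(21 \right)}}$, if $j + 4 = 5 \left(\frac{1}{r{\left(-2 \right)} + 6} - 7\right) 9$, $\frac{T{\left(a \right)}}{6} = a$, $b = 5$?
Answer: $- \frac{89}{36} \approx -2.4722$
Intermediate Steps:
$T{\left(a \right)} = 6 a$
$r{\left(o \right)} = 0$ ($r{\left(o \right)} = -5 + 5 = 0$)
$j = - \frac{623}{2}$ ($j = -4 + 5 \left(\frac{1}{0 + 6} - 7\right) 9 = -4 + 5 \left(\frac{1}{6} - 7\right) 9 = -4 + 5 \left(- \frac{41}{6}\right) 9 = -4 - \frac{615}{2} = - \frac{623}{2} \approx -311.5$)
$\frac{j}{T{\left(21 \right)}} = - \frac{623}{2 \cdot 6 \cdot 21} = - \frac{623}{2 \cdot 126} = \left(- \frac{623}{2}\right) \frac{1}{126} = - \frac{89}{36}$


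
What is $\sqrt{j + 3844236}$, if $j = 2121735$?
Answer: $\sqrt{5965971} \approx 2442.5$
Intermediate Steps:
$\sqrt{j + 3844236} = \sqrt{2121735 + 3844236} = \sqrt{5965971}$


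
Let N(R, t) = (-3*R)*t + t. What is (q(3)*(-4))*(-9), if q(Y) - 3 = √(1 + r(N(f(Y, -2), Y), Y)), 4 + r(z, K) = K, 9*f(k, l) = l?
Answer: 108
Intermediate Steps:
f(k, l) = l/9
N(R, t) = t - 3*R*t (N(R, t) = -3*R*t + t = t - 3*R*t)
r(z, K) = -4 + K
q(Y) = 3 + √(-3 + Y) (q(Y) = 3 + √(1 + (-4 + Y)) = 3 + √(-3 + Y))
(q(3)*(-4))*(-9) = ((3 + √(-3 + 3))*(-4))*(-9) = ((3 + √0)*(-4))*(-9) = ((3 + 0)*(-4))*(-9) = (3*(-4))*(-9) = -12*(-9) = 108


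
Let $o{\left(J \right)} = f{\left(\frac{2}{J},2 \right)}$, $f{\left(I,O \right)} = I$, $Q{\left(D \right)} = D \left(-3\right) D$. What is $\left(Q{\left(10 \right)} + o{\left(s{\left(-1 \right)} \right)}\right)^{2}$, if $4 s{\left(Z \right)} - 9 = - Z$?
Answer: $\frac{2238016}{25} \approx 89521.0$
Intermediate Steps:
$Q{\left(D \right)} = - 3 D^{2}$ ($Q{\left(D \right)} = - 3 D D = - 3 D^{2}$)
$s{\left(Z \right)} = \frac{9}{4} - \frac{Z}{4}$ ($s{\left(Z \right)} = \frac{9}{4} + \frac{\left(-1\right) Z}{4} = \frac{9}{4} - \frac{Z}{4}$)
$o{\left(J \right)} = \frac{2}{J}$
$\left(Q{\left(10 \right)} + o{\left(s{\left(-1 \right)} \right)}\right)^{2} = \left(- 3 \cdot 10^{2} + \frac{2}{\frac{9}{4} - - \frac{1}{4}}\right)^{2} = \left(\left(-3\right) 100 + \frac{2}{\frac{9}{4} + \frac{1}{4}}\right)^{2} = \left(-300 + \frac{2}{\frac{5}{2}}\right)^{2} = \left(-300 + 2 \cdot \frac{2}{5}\right)^{2} = \left(-300 + \frac{4}{5}\right)^{2} = \left(- \frac{1496}{5}\right)^{2} = \frac{2238016}{25}$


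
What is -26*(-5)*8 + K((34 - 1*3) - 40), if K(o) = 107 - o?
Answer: 1156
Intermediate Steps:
-26*(-5)*8 + K((34 - 1*3) - 40) = -26*(-5)*8 + (107 - ((34 - 1*3) - 40)) = 130*8 + (107 - ((34 - 3) - 40)) = 1040 + (107 - (31 - 40)) = 1040 + (107 - 1*(-9)) = 1040 + (107 + 9) = 1040 + 116 = 1156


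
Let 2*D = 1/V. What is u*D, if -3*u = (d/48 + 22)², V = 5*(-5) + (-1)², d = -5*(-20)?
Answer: 83521/20736 ≈ 4.0278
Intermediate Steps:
d = 100
V = -24 (V = -25 + 1 = -24)
u = -83521/432 (u = -(100/48 + 22)²/3 = -(100*(1/48) + 22)²/3 = -(25/12 + 22)²/3 = -(289/12)²/3 = -⅓*83521/144 = -83521/432 ≈ -193.34)
D = -1/48 (D = (½)/(-24) = (½)*(-1/24) = -1/48 ≈ -0.020833)
u*D = -83521/432*(-1/48) = 83521/20736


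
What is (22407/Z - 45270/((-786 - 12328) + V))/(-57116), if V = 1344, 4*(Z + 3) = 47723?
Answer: -321479853/3207397357252 ≈ -0.00010023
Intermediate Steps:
Z = 47711/4 (Z = -3 + (¼)*47723 = -3 + 47723/4 = 47711/4 ≈ 11928.)
(22407/Z - 45270/((-786 - 12328) + V))/(-57116) = (22407/(47711/4) - 45270/((-786 - 12328) + 1344))/(-57116) = (22407*(4/47711) - 45270/(-13114 + 1344))*(-1/57116) = (89628/47711 - 45270/(-11770))*(-1/57116) = (89628/47711 - 45270*(-1/11770))*(-1/57116) = (89628/47711 + 4527/1177)*(-1/57116) = (321479853/56155847)*(-1/57116) = -321479853/3207397357252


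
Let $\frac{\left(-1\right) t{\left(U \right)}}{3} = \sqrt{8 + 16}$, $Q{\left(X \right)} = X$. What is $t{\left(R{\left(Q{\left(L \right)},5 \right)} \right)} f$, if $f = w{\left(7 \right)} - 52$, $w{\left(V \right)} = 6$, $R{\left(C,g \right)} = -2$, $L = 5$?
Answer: $276 \sqrt{6} \approx 676.06$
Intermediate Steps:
$t{\left(U \right)} = - 6 \sqrt{6}$ ($t{\left(U \right)} = - 3 \sqrt{8 + 16} = - 3 \sqrt{24} = - 3 \cdot 2 \sqrt{6} = - 6 \sqrt{6}$)
$f = -46$ ($f = 6 - 52 = -46$)
$t{\left(R{\left(Q{\left(L \right)},5 \right)} \right)} f = - 6 \sqrt{6} \left(-46\right) = 276 \sqrt{6}$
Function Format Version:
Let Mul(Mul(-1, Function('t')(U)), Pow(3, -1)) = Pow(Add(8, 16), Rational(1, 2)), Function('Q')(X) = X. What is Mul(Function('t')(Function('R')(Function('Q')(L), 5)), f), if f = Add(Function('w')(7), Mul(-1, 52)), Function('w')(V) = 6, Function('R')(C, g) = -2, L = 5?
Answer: Mul(276, Pow(6, Rational(1, 2))) ≈ 676.06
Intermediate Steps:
Function('t')(U) = Mul(-6, Pow(6, Rational(1, 2))) (Function('t')(U) = Mul(-3, Pow(Add(8, 16), Rational(1, 2))) = Mul(-3, Pow(24, Rational(1, 2))) = Mul(-3, Mul(2, Pow(6, Rational(1, 2)))) = Mul(-6, Pow(6, Rational(1, 2))))
f = -46 (f = Add(6, Mul(-1, 52)) = Add(6, -52) = -46)
Mul(Function('t')(Function('R')(Function('Q')(L), 5)), f) = Mul(Mul(-6, Pow(6, Rational(1, 2))), -46) = Mul(276, Pow(6, Rational(1, 2)))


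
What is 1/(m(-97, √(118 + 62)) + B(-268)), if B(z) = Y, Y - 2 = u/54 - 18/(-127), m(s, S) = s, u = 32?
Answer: -3429/323237 ≈ -0.010608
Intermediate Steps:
Y = 9376/3429 (Y = 2 + (32/54 - 18/(-127)) = 2 + (32*(1/54) - 18*(-1/127)) = 2 + (16/27 + 18/127) = 2 + 2518/3429 = 9376/3429 ≈ 2.7343)
B(z) = 9376/3429
1/(m(-97, √(118 + 62)) + B(-268)) = 1/(-97 + 9376/3429) = 1/(-323237/3429) = -3429/323237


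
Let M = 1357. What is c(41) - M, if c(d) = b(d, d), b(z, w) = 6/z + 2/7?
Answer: -389335/287 ≈ -1356.6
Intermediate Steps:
b(z, w) = 2/7 + 6/z (b(z, w) = 6/z + 2*(⅐) = 6/z + 2/7 = 2/7 + 6/z)
c(d) = 2/7 + 6/d
c(41) - M = (2/7 + 6/41) - 1*1357 = (2/7 + 6*(1/41)) - 1357 = (2/7 + 6/41) - 1357 = 124/287 - 1357 = -389335/287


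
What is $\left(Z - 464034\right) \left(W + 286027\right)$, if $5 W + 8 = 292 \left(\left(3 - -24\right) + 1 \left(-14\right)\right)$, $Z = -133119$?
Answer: $- \frac{856271421219}{5} \approx -1.7125 \cdot 10^{11}$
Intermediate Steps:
$W = \frac{3788}{5}$ ($W = - \frac{8}{5} + \frac{292 \left(\left(3 - -24\right) + 1 \left(-14\right)\right)}{5} = - \frac{8}{5} + \frac{292 \left(\left(3 + 24\right) - 14\right)}{5} = - \frac{8}{5} + \frac{292 \left(27 - 14\right)}{5} = - \frac{8}{5} + \frac{292 \cdot 13}{5} = - \frac{8}{5} + \frac{1}{5} \cdot 3796 = - \frac{8}{5} + \frac{3796}{5} = \frac{3788}{5} \approx 757.6$)
$\left(Z - 464034\right) \left(W + 286027\right) = \left(-133119 - 464034\right) \left(\frac{3788}{5} + 286027\right) = \left(-597153\right) \frac{1433923}{5} = - \frac{856271421219}{5}$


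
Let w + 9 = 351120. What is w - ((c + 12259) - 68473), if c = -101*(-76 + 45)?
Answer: 404194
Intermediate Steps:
w = 351111 (w = -9 + 351120 = 351111)
c = 3131 (c = -101*(-31) = 3131)
w - ((c + 12259) - 68473) = 351111 - ((3131 + 12259) - 68473) = 351111 - (15390 - 68473) = 351111 - 1*(-53083) = 351111 + 53083 = 404194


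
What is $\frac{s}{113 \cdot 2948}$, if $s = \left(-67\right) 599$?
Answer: $- \frac{599}{4972} \approx -0.12047$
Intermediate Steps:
$s = -40133$
$\frac{s}{113 \cdot 2948} = - \frac{40133}{113 \cdot 2948} = - \frac{40133}{333124} = \left(-40133\right) \frac{1}{333124} = - \frac{599}{4972}$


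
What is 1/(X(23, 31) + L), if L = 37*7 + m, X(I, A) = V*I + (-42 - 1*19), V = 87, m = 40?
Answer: 1/2239 ≈ 0.00044663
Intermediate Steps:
X(I, A) = -61 + 87*I (X(I, A) = 87*I + (-42 - 1*19) = 87*I + (-42 - 19) = 87*I - 61 = -61 + 87*I)
L = 299 (L = 37*7 + 40 = 259 + 40 = 299)
1/(X(23, 31) + L) = 1/((-61 + 87*23) + 299) = 1/((-61 + 2001) + 299) = 1/(1940 + 299) = 1/2239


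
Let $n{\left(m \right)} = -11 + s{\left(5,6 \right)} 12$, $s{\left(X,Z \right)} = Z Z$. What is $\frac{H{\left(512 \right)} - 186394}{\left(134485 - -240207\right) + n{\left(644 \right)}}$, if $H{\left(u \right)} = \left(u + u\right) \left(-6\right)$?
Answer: $- \frac{192538}{375113} \approx -0.51328$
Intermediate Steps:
$s{\left(X,Z \right)} = Z^{2}$
$H{\left(u \right)} = - 12 u$ ($H{\left(u \right)} = 2 u \left(-6\right) = - 12 u$)
$n{\left(m \right)} = 421$ ($n{\left(m \right)} = -11 + 6^{2} \cdot 12 = -11 + 36 \cdot 12 = -11 + 432 = 421$)
$\frac{H{\left(512 \right)} - 186394}{\left(134485 - -240207\right) + n{\left(644 \right)}} = \frac{\left(-12\right) 512 - 186394}{\left(134485 - -240207\right) + 421} = \frac{-6144 - 186394}{\left(134485 + 240207\right) + 421} = - \frac{192538}{374692 + 421} = - \frac{192538}{375113}$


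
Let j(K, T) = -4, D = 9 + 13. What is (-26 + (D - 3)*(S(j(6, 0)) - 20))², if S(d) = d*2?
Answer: 311364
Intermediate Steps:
D = 22
S(d) = 2*d
(-26 + (D - 3)*(S(j(6, 0)) - 20))² = (-26 + (22 - 3)*(2*(-4) - 20))² = (-26 + 19*(-8 - 20))² = (-26 + 19*(-28))² = (-26 - 532)² = (-558)² = 311364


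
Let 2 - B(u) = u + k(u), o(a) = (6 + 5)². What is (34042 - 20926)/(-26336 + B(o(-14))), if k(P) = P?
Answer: -3279/6644 ≈ -0.49353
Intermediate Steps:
o(a) = 121 (o(a) = 11² = 121)
B(u) = 2 - 2*u (B(u) = 2 - (u + u) = 2 - 2*u)
(34042 - 20926)/(-26336 + B(o(-14))) = (34042 - 20926)/(-26336 + (2 - 2*121)) = 13116/(-26336 + (2 - 242)) = 13116/(-26336 - 240) = 13116/(-26576) = 13116*(-1/26576) = -3279/6644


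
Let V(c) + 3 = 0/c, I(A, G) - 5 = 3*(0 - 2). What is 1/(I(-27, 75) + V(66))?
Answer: -¼ ≈ -0.25000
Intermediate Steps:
I(A, G) = -1 (I(A, G) = 5 + 3*(0 - 2) = 5 + 3*(-2) = 5 - 6 = -1)
V(c) = -3 (V(c) = -3 + 0/c = -3 + 0 = -3)
1/(I(-27, 75) + V(66)) = 1/(-1 - 3) = 1/(-4) = -¼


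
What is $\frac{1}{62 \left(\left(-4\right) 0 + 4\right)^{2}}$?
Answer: $\frac{1}{992} \approx 0.0010081$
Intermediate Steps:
$\frac{1}{62 \left(\left(-4\right) 0 + 4\right)^{2}} = \frac{1}{62 \left(0 + 4\right)^{2}} = \frac{1}{62 \cdot 4^{2}} = \frac{1}{62 \cdot 16} = \frac{1}{992}$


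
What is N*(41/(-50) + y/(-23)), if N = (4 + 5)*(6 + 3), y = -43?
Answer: 97767/1150 ≈ 85.015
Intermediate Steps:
N = 81 (N = 9*9 = 81)
N*(41/(-50) + y/(-23)) = 81*(41/(-50) - 43/(-23)) = 81*(41*(-1/50) - 43*(-1/23)) = 81*(-41/50 + 43/23) = 81*(1207/1150) = 97767/1150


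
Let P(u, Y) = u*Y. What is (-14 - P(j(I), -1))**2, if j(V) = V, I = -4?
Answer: 324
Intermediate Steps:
P(u, Y) = Y*u
(-14 - P(j(I), -1))**2 = (-14 - (-1)*(-4))**2 = (-14 - 1*4)**2 = (-14 - 4)**2 = (-18)**2 = 324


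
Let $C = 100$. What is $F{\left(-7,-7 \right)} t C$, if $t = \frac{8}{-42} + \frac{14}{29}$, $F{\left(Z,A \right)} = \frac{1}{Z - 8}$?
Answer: $- \frac{3560}{1827} \approx -1.9485$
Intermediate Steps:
$F{\left(Z,A \right)} = \frac{1}{-8 + Z}$
$t = \frac{178}{609}$ ($t = 8 \left(- \frac{1}{42}\right) + 14 \cdot \frac{1}{29} = - \frac{4}{21} + \frac{14}{29} = \frac{178}{609} \approx 0.29228$)
$F{\left(-7,-7 \right)} t C = \frac{1}{-8 - 7} \cdot \frac{178}{609} \cdot 100 = \frac{1}{-15} \cdot \frac{178}{609} \cdot 100 = \left(- \frac{1}{15}\right) \frac{178}{609} \cdot 100 = \left(- \frac{178}{9135}\right) 100 = - \frac{3560}{1827}$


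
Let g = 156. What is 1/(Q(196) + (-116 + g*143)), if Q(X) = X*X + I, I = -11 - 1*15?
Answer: 1/60582 ≈ 1.6507e-5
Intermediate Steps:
I = -26 (I = -11 - 15 = -26)
Q(X) = -26 + X² (Q(X) = X*X - 26 = X² - 26 = -26 + X²)
1/(Q(196) + (-116 + g*143)) = 1/((-26 + 196²) + (-116 + 156*143)) = 1/((-26 + 38416) + (-116 + 22308)) = 1/(38390 + 22192) = 1/60582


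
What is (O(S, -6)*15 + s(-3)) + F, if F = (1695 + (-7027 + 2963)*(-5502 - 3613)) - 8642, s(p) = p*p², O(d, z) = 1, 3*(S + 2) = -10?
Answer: 37036401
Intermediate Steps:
S = -16/3 (S = -2 + (⅓)*(-10) = -2 - 10/3 = -16/3 ≈ -5.3333)
s(p) = p³
F = 37036413 (F = (1695 - 4064*(-9115)) - 8642 = (1695 + 37043360) - 8642 = 37045055 - 8642 = 37036413)
(O(S, -6)*15 + s(-3)) + F = (1*15 + (-3)³) + 37036413 = (15 - 27) + 37036413 = -12 + 37036413 = 37036401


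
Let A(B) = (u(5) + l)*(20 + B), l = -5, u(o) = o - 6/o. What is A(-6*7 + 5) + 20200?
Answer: 101102/5 ≈ 20220.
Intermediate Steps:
A(B) = -24 - 6*B/5 (A(B) = ((5 - 6/5) - 5)*(20 + B) = (19/5 - 5)*(20 + B) = -6*(20 + B)/5 = -24 - 6*B/5)
A(-6*7 + 5) + 20200 = (-24 - 6*(-6*7 + 5)/5) + 20200 = (-24 - 6*(-42 + 5)/5) + 20200 = (-24 - 6/5*(-37)) + 20200 = (-24 + 222/5) + 20200 = 102/5 + 20200 = 101102/5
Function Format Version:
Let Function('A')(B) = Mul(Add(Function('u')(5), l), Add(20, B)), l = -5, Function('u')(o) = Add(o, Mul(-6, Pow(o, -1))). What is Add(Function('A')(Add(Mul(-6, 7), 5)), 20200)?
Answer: Rational(101102, 5) ≈ 20220.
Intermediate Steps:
Function('A')(B) = Add(-24, Mul(Rational(-6, 5), B)) (Function('A')(B) = Mul(Add(Add(5, Mul(-6, Pow(5, -1))), -5), Add(20, B)) = Mul(Add(Add(5, Mul(-6, Rational(1, 5))), -5), Add(20, B)) = Mul(Add(Add(5, Rational(-6, 5)), -5), Add(20, B)) = Mul(Add(Rational(19, 5), -5), Add(20, B)) = Mul(Rational(-6, 5), Add(20, B)) = Add(-24, Mul(Rational(-6, 5), B)))
Add(Function('A')(Add(Mul(-6, 7), 5)), 20200) = Add(Add(-24, Mul(Rational(-6, 5), Add(Mul(-6, 7), 5))), 20200) = Add(Add(-24, Mul(Rational(-6, 5), Add(-42, 5))), 20200) = Add(Add(-24, Mul(Rational(-6, 5), -37)), 20200) = Add(Add(-24, Rational(222, 5)), 20200) = Add(Rational(102, 5), 20200) = Rational(101102, 5)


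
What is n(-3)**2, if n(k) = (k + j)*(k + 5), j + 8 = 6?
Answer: 100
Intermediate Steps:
j = -2 (j = -8 + 6 = -2)
n(k) = (-2 + k)*(5 + k) (n(k) = (k - 2)*(k + 5) = (-2 + k)*(5 + k))
n(-3)**2 = (-10 + (-3)**2 + 3*(-3))**2 = (-10 + 9 - 9)**2 = (-10)**2 = 100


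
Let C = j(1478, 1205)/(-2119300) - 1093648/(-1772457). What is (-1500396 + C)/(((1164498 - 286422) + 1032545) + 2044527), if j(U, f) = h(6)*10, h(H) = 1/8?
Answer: -4508829907327655017/11885593485981819840 ≈ -0.37935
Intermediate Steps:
h(H) = ⅛
j(U, f) = 5/4 (j(U, f) = (⅛)*10 = 5/4)
C = 1854212792663/3005094496080 (C = (5/4)/(-2119300) - 1093648/(-1772457) = (5/4)*(-1/2119300) - 1093648*(-1/1772457) = -1/1695440 + 1093648/1772457 = 1854212792663/3005094496080 ≈ 0.61702)
(-1500396 + C)/(((1164498 - 286422) + 1032545) + 2044527) = (-1500396 + 1854212792663/3005094496080)/(((1164498 - 286422) + 1032545) + 2044527) = -4508829907327655017/(3005094496080*((878076 + 1032545) + 2044527)) = -4508829907327655017/(3005094496080*(1910621 + 2044527)) = -4508829907327655017/3005094496080/3955148 = -4508829907327655017/3005094496080*1/3955148 = -4508829907327655017/11885593485981819840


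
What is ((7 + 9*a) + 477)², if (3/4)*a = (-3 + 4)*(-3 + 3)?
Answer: 234256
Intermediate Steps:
a = 0 (a = 4*((-3 + 4)*(-3 + 3))/3 = 4*(1*0)/3 = (4/3)*0 = 0)
((7 + 9*a) + 477)² = ((7 + 9*0) + 477)² = ((7 + 0) + 477)² = (7 + 477)² = 484² = 234256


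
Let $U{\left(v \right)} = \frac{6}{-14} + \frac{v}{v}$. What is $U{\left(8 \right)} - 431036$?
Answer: $- \frac{3017248}{7} \approx -4.3104 \cdot 10^{5}$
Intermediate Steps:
$U{\left(v \right)} = \frac{4}{7}$ ($U{\left(v \right)} = 6 \left(- \frac{1}{14}\right) + 1 = - \frac{3}{7} + 1 = \frac{4}{7}$)
$U{\left(8 \right)} - 431036 = \frac{4}{7} - 431036 = - \frac{3017248}{7}$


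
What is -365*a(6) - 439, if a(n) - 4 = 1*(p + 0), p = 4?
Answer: -3359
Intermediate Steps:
a(n) = 8 (a(n) = 4 + 1*(4 + 0) = 4 + 1*4 = 4 + 4 = 8)
-365*a(6) - 439 = -365*8 - 439 = -2920 - 439 = -3359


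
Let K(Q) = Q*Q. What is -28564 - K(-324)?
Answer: -133540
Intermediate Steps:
K(Q) = Q²
-28564 - K(-324) = -28564 - 1*(-324)² = -28564 - 1*104976 = -28564 - 104976 = -133540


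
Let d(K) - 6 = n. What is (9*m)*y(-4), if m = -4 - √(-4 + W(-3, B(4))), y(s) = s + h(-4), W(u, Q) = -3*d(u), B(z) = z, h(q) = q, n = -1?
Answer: 288 + 72*I*√19 ≈ 288.0 + 313.84*I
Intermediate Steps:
d(K) = 5 (d(K) = 6 - 1 = 5)
W(u, Q) = -15 (W(u, Q) = -3*5 = -15)
y(s) = -4 + s (y(s) = s - 4 = -4 + s)
m = -4 - I*√19 (m = -4 - √(-4 - 15) = -4 - √(-19) = -4 - I*√19 ≈ -4.0 - 4.3589*I)
(9*m)*y(-4) = (9*(-4 - I*√19))*(-4 - 4) = (-36 - 9*I*√19)*(-8) = 288 + 72*I*√19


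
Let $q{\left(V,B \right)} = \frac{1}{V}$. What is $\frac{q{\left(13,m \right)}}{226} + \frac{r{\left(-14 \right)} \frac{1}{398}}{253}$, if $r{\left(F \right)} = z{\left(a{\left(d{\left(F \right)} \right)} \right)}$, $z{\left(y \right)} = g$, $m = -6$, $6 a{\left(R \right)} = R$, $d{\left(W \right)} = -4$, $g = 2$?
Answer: $\frac{53285}{147919486} \approx 0.00036023$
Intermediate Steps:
$a{\left(R \right)} = \frac{R}{6}$
$z{\left(y \right)} = 2$
$r{\left(F \right)} = 2$
$\frac{q{\left(13,m \right)}}{226} + \frac{r{\left(-14 \right)} \frac{1}{398}}{253} = \frac{1}{13 \cdot 226} + \frac{2 \cdot \frac{1}{398}}{253} = \frac{1}{13} \cdot \frac{1}{226} + 2 \cdot \frac{1}{398} \cdot \frac{1}{253} = \frac{1}{2938} + \frac{1}{199} \cdot \frac{1}{253} = \frac{1}{2938} + \frac{1}{50347} = \frac{53285}{147919486}$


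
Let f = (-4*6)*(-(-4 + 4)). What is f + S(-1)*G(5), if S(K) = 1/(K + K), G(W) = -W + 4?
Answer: ½ ≈ 0.50000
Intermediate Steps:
G(W) = 4 - W
S(K) = 1/(2*K)
f = 0 (f = -(-24)*0 = -24*0 = 0)
f + S(-1)*G(5) = 0 + ((½)/(-1))*(4 - 1*5) = 0 + ((½)*(-1))*(4 - 5) = 0 - ½*(-1) = 0 + ½ = ½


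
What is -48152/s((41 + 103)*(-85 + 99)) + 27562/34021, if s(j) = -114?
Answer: 820660630/1939197 ≈ 423.20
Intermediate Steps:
-48152/s((41 + 103)*(-85 + 99)) + 27562/34021 = -48152/(-114) + 27562/34021 = -48152*(-1/114) + 27562*(1/34021) = 24076/57 + 27562/34021 = 820660630/1939197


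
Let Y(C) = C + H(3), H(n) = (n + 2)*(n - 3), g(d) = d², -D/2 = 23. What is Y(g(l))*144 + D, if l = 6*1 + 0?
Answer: 5138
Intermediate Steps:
D = -46 (D = -2*23 = -46)
l = 6 (l = 6 + 0 = 6)
H(n) = (-3 + n)*(2 + n) (H(n) = (2 + n)*(-3 + n) = (-3 + n)*(2 + n))
Y(C) = C (Y(C) = C + (-6 + 3² - 1*3) = C + (-6 + 9 - 3) = C + 0 = C)
Y(g(l))*144 + D = 6²*144 - 46 = 36*144 - 46 = 5184 - 46 = 5138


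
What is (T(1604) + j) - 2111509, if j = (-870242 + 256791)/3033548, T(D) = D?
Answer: -6400498706391/3033548 ≈ -2.1099e+6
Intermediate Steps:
j = -613451/3033548 (j = -613451*1/3033548 = -613451/3033548 ≈ -0.20222)
(T(1604) + j) - 2111509 = (1604 - 613451/3033548) - 2111509 = 4865197541/3033548 - 2111509 = -6400498706391/3033548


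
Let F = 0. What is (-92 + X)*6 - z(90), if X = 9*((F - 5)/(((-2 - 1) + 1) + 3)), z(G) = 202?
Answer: -1024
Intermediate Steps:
X = -45 (X = 9*((0 - 5)/(((-2 - 1) + 1) + 3)) = 9*(-5/((-3 + 1) + 3)) = 9*(-5/(-2 + 3)) = 9*(-5/1) = 9*(-5*1) = 9*(-5) = -45)
(-92 + X)*6 - z(90) = (-92 - 45)*6 - 1*202 = -137*6 - 202 = -822 - 202 = -1024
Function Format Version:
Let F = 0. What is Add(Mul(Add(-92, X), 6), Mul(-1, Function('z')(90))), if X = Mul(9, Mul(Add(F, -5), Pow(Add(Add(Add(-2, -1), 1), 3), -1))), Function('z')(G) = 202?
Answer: -1024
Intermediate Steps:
X = -45 (X = Mul(9, Mul(Add(0, -5), Pow(Add(Add(Add(-2, -1), 1), 3), -1))) = Mul(9, Mul(-5, Pow(Add(Add(-3, 1), 3), -1))) = Mul(9, Mul(-5, Pow(Add(-2, 3), -1))) = Mul(9, Mul(-5, Pow(1, -1))) = Mul(9, Mul(-5, 1)) = Mul(9, -5) = -45)
Add(Mul(Add(-92, X), 6), Mul(-1, Function('z')(90))) = Add(Mul(Add(-92, -45), 6), Mul(-1, 202)) = Add(Mul(-137, 6), -202) = Add(-822, -202) = -1024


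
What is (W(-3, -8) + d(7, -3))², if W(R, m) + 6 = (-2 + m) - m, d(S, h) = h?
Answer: 121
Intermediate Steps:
W(R, m) = -8 (W(R, m) = -6 + ((-2 + m) - m) = -6 - 2 = -8)
(W(-3, -8) + d(7, -3))² = (-8 - 3)² = (-11)² = 121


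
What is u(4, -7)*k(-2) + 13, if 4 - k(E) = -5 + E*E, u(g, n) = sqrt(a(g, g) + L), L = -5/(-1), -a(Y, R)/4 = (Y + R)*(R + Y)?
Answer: 13 + 5*I*sqrt(251) ≈ 13.0 + 79.215*I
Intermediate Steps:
a(Y, R) = -4*(R + Y)**2 (a(Y, R) = -4*(Y + R)*(R + Y) = -4*(R + Y)*(R + Y) = -4*(R + Y)**2)
L = 5 (L = -5*(-1) = 5)
u(g, n) = sqrt(5 - 16*g**2) (u(g, n) = sqrt(-4*(g + g)**2 + 5) = sqrt(-4*4*g**2 + 5) = sqrt(-16*g**2 + 5) = sqrt(5 - 16*g**2))
k(E) = 9 - E**2 (k(E) = 4 - (-5 + E*E) = 4 - (-5 + E**2) = 4 + (5 - E**2) = 9 - E**2)
u(4, -7)*k(-2) + 13 = sqrt(5 - 16*4**2)*(9 - 1*(-2)**2) + 13 = sqrt(5 - 16*16)*(9 - 1*4) + 13 = sqrt(5 - 256)*(9 - 4) + 13 = sqrt(-251)*5 + 13 = (I*sqrt(251))*5 + 13 = 5*I*sqrt(251) + 13 = 13 + 5*I*sqrt(251)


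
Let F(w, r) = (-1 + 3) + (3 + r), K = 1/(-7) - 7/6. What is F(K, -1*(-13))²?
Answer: 324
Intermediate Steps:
K = -55/42 (K = 1*(-⅐) - 7*⅙ = -⅐ - 7/6 = -55/42 ≈ -1.3095)
F(w, r) = 5 + r (F(w, r) = 2 + (3 + r) = 5 + r)
F(K, -1*(-13))² = (5 - 1*(-13))² = (5 + 13)² = 18² = 324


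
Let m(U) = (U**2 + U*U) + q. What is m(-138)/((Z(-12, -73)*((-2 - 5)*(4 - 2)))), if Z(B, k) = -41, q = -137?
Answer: 37951/574 ≈ 66.117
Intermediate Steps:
m(U) = -137 + 2*U**2 (m(U) = (U**2 + U*U) - 137 = (U**2 + U**2) - 137 = 2*U**2 - 137 = -137 + 2*U**2)
m(-138)/((Z(-12, -73)*((-2 - 5)*(4 - 2)))) = (-137 + 2*(-138)**2)/((-41*(-2 - 5)*(4 - 2))) = (-137 + 2*19044)/((-(-287)*2)) = (-137 + 38088)/((-41*(-14))) = 37951/574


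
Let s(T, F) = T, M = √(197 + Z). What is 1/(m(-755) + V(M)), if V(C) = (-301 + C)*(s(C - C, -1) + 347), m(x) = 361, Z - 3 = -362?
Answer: -52043/5426700827 - 3123*I*√2/10853401654 ≈ -9.5902e-6 - 4.0693e-7*I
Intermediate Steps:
Z = -359 (Z = 3 - 362 = -359)
M = 9*I*√2 (M = √(197 - 359) = √(-162) = 9*I*√2 ≈ 12.728*I)
V(C) = -104447 + 347*C (V(C) = (-301 + C)*((C - C) + 347) = (-301 + C)*(0 + 347) = (-301 + C)*347 = -104447 + 347*C)
1/(m(-755) + V(M)) = 1/(361 + (-104447 + 347*(9*I*√2))) = 1/(361 + (-104447 + 3123*I*√2)) = 1/(-104086 + 3123*I*√2)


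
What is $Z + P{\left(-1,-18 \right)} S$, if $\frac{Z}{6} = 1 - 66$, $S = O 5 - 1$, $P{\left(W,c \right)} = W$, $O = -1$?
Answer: $-384$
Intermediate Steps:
$S = -6$ ($S = \left(-1\right) 5 - 1 = -5 - 1 = -6$)
$Z = -390$ ($Z = 6 \left(1 - 66\right) = 6 \left(-65\right) = -390$)
$Z + P{\left(-1,-18 \right)} S = -390 - -6 = -390 + 6 = -384$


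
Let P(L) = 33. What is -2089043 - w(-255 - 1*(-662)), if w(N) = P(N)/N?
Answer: -77294594/37 ≈ -2.0890e+6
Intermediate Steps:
w(N) = 33/N
-2089043 - w(-255 - 1*(-662)) = -2089043 - 33/(-255 - 1*(-662)) = -2089043 - 33/(-255 + 662) = -2089043 - 33/407 = -2089043 - 1*3/37 = -2089043 - 3/37 = -77294594/37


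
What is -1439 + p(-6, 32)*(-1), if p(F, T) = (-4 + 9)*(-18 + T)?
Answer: -1509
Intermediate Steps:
p(F, T) = -90 + 5*T (p(F, T) = 5*(-18 + T) = -90 + 5*T)
-1439 + p(-6, 32)*(-1) = -1439 + (-90 + 5*32)*(-1) = -1439 + (-90 + 160)*(-1) = -1439 + 70*(-1) = -1439 - 70 = -1509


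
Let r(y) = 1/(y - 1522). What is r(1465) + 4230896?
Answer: 241161071/57 ≈ 4.2309e+6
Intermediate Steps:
r(y) = 1/(-1522 + y)
r(1465) + 4230896 = 1/(-1522 + 1465) + 4230896 = 1/(-57) + 4230896 = -1/57 + 4230896 = 241161071/57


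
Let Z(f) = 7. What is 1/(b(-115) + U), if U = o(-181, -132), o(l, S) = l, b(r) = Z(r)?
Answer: -1/174 ≈ -0.0057471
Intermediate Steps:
b(r) = 7
U = -181
1/(b(-115) + U) = 1/(7 - 181) = 1/(-174) = -1/174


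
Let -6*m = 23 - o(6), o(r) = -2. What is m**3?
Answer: -15625/216 ≈ -72.338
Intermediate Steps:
m = -25/6 (m = -(23 - 1*(-2))/6 = -(23 + 2)/6 = -1/6*25 = -25/6 ≈ -4.1667)
m**3 = (-25/6)**3 = -15625/216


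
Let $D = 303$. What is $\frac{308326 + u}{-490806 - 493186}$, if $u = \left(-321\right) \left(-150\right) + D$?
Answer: $- \frac{356779}{983992} \approx -0.36258$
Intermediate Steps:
$u = 48453$ ($u = \left(-321\right) \left(-150\right) + 303 = 48150 + 303 = 48453$)
$\frac{308326 + u}{-490806 - 493186} = \frac{308326 + 48453}{-490806 - 493186} = \frac{356779}{-983992} = 356779 \left(- \frac{1}{983992}\right) = - \frac{356779}{983992}$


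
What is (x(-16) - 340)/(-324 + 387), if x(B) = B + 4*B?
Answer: -20/3 ≈ -6.6667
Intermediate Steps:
x(B) = 5*B
(x(-16) - 340)/(-324 + 387) = (5*(-16) - 340)/(-324 + 387) = (-80 - 340)/63 = -420*1/63 = -20/3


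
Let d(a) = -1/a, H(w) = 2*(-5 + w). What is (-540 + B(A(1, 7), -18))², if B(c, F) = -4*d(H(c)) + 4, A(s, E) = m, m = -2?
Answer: 14092516/49 ≈ 2.8760e+5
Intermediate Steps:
A(s, E) = -2
H(w) = -10 + 2*w
B(c, F) = 4 + 4/(-10 + 2*c) (B(c, F) = -(-4)/(-10 + 2*c) + 4 = 4/(-10 + 2*c) + 4 = 4 + 4/(-10 + 2*c))
(-540 + B(A(1, 7), -18))² = (-540 + 2*(-9 + 2*(-2))/(-5 - 2))² = (-540 + 2*(-9 - 4)/(-7))² = (-540 + 2*(-⅐)*(-13))² = (-540 + 26/7)² = (-3754/7)² = 14092516/49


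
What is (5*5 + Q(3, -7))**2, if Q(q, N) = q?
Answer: 784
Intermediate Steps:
(5*5 + Q(3, -7))**2 = (5*5 + 3)**2 = (25 + 3)**2 = 28**2 = 784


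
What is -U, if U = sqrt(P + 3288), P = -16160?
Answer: -2*I*sqrt(3218) ≈ -113.45*I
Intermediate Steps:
U = 2*I*sqrt(3218) (U = sqrt(-16160 + 3288) = sqrt(-12872) = 2*I*sqrt(3218) ≈ 113.45*I)
-U = -2*I*sqrt(3218)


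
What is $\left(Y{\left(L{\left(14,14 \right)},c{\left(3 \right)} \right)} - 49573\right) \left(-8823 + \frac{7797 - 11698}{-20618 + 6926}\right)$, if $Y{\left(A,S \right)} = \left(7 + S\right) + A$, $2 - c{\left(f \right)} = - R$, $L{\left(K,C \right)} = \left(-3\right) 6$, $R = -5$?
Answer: $\frac{1996713365335}{4564} \approx 4.3749 \cdot 10^{8}$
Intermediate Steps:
$L{\left(K,C \right)} = -18$
$c{\left(f \right)} = -3$ ($c{\left(f \right)} = 2 - \left(-1\right) \left(-5\right) = 2 - 5 = -3$)
$Y{\left(A,S \right)} = 7 + A + S$
$\left(Y{\left(L{\left(14,14 \right)},c{\left(3 \right)} \right)} - 49573\right) \left(-8823 + \frac{7797 - 11698}{-20618 + 6926}\right) = \left(\left(7 - 18 - 3\right) - 49573\right) \left(-8823 + \frac{7797 - 11698}{-20618 + 6926}\right) = \left(-14 - 49573\right) \left(-8823 - \frac{3901}{-13692}\right) = - 49587 \left(-8823 - - \frac{3901}{13692}\right) = - 49587 \left(-8823 + \frac{3901}{13692}\right) = \left(-49587\right) \left(- \frac{120800615}{13692}\right) = \frac{1996713365335}{4564}$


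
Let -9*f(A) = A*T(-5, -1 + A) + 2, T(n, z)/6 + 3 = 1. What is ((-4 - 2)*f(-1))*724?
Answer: 20272/3 ≈ 6757.3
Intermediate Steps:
T(n, z) = -12 (T(n, z) = -18 + 6*1 = -18 + 6 = -12)
f(A) = -2/9 + 4*A/3 (f(A) = -(A*(-12) + 2)/9 = -(-12*A + 2)/9 = -(2 - 12*A)/9 = -2/9 + 4*A/3)
((-4 - 2)*f(-1))*724 = ((-4 - 2)*(-2/9 + (4/3)*(-1)))*724 = -6*(-2/9 - 4/3)*724 = -6*(-14/9)*724 = (28/3)*724 = 20272/3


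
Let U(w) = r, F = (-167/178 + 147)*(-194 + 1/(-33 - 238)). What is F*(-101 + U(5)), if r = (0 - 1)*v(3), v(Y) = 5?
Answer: 72445563525/24119 ≈ 3.0037e+6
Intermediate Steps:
F = -1366897425/48238 (F = (-167*1/178 + 147)*(-194 + 1/(-271)) = (-167/178 + 147)*(-194 - 1/271) = (25999/178)*(-52575/271) = -1366897425/48238 ≈ -28337.)
r = -5 (r = (0 - 1)*5 = -1*5 = -5)
U(w) = -5
F*(-101 + U(5)) = -1366897425*(-101 - 5)/48238 = -1366897425/48238*(-106) = 72445563525/24119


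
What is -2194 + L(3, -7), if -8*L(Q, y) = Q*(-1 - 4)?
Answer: -17537/8 ≈ -2192.1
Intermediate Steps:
L(Q, y) = 5*Q/8 (L(Q, y) = -Q*(-1 - 4)/8 = -Q*(-5)/8 = -(-5)*Q/8 = 5*Q/8)
-2194 + L(3, -7) = -2194 + (5/8)*3 = -2194 + 15/8 = -17537/8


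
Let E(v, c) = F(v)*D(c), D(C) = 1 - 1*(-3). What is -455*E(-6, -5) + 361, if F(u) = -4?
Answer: 7641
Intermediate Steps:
D(C) = 4 (D(C) = 1 + 3 = 4)
E(v, c) = -16 (E(v, c) = -4*4 = -16)
-455*E(-6, -5) + 361 = -455*(-16) + 361 = 7280 + 361 = 7641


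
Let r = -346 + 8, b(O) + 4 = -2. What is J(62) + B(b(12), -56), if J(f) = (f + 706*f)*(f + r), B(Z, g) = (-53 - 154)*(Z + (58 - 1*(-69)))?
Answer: -12123231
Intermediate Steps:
b(O) = -6 (b(O) = -4 - 2 = -6)
B(Z, g) = -26289 - 207*Z (B(Z, g) = -207*(Z + (58 + 69)) = -207*(Z + 127) = -207*(127 + Z) = -26289 - 207*Z)
r = -338
J(f) = 707*f*(-338 + f) (J(f) = (f + 706*f)*(f - 338) = (707*f)*(-338 + f) = 707*f*(-338 + f))
J(62) + B(b(12), -56) = 707*62*(-338 + 62) + (-26289 - 207*(-6)) = 707*62*(-276) + (-26289 + 1242) = -12098184 - 25047 = -12123231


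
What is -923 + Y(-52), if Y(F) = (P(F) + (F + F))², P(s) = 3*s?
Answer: 66677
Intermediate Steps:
Y(F) = 25*F² (Y(F) = (3*F + (F + F))² = (3*F + 2*F)² = (5*F)² = 25*F²)
-923 + Y(-52) = -923 + 25*(-52)² = -923 + 25*2704 = -923 + 67600 = 66677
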